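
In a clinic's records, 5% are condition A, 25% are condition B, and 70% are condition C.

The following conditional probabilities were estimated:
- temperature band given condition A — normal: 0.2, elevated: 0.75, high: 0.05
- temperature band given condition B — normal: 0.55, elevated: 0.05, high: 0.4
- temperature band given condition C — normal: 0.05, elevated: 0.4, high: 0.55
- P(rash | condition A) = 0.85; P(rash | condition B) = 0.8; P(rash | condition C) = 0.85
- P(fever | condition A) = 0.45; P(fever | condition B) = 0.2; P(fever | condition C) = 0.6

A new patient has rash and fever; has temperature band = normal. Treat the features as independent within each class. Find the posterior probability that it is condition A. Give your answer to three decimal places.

0.088

condition A: 0.05 × 0.2 × 0.85 × 0.45 = 0.003825
condition B: 0.25 × 0.55 × 0.8 × 0.2 = 0.022
condition C: 0.7 × 0.05 × 0.85 × 0.6 = 0.01785
P(condition A | x) = 0.003825 / 0.043675 ≈ 0.088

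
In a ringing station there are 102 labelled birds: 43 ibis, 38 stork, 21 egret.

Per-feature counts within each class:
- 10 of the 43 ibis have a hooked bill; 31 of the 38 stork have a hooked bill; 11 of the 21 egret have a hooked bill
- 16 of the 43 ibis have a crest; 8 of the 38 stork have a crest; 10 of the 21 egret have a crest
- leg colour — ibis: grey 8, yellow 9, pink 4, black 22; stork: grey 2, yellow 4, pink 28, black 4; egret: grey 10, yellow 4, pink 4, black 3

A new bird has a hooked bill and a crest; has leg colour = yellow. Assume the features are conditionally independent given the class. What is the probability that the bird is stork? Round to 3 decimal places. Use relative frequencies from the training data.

ibis: (43/102) × (10/43) × (16/43) × (9/43) ≈ 0.00763529
stork: (38/102) × (31/38) × (8/38) × (4/38) ≈ 0.0067351
egret: (21/102) × (11/21) × (10/21) × (4/21) ≈ 0.00978169
P(stork | x) = 0.0067351 / 0.02415208 ≈ 0.279

0.279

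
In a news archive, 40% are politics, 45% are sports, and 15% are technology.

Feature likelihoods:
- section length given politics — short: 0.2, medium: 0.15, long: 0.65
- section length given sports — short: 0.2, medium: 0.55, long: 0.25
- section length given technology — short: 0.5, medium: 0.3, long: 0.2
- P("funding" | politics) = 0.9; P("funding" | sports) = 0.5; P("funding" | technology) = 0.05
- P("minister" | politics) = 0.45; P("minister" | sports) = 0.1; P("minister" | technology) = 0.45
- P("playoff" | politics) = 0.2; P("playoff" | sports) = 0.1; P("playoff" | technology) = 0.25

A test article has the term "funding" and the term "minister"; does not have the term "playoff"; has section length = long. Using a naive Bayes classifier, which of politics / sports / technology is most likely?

politics: 0.4 × 0.65 × 0.9 × 0.45 × (1−0.2) = 0.08424
sports: 0.45 × 0.25 × 0.5 × 0.1 × (1−0.1) = 0.0050625
technology: 0.15 × 0.2 × 0.05 × 0.45 × (1−0.25) = 0.00050625
Highest score → politics.

politics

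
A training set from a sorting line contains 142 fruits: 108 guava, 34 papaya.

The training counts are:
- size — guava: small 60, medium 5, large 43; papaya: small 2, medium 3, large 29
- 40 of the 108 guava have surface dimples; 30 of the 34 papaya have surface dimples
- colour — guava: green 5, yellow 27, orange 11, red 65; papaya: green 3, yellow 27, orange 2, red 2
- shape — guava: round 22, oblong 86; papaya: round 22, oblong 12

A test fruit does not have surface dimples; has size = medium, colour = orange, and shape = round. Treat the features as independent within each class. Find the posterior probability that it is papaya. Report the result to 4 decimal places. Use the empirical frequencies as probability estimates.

0.1706

guava: (108/142) × (5/108) × (68/108) × (11/108) × (22/108) ≈ 0.000459975
papaya: (34/142) × (3/34) × (4/34) × (2/34) × (22/34) ≈ 0.0000946039
P(papaya | x) = 0.0000946039 / 0.0005545789 ≈ 0.1706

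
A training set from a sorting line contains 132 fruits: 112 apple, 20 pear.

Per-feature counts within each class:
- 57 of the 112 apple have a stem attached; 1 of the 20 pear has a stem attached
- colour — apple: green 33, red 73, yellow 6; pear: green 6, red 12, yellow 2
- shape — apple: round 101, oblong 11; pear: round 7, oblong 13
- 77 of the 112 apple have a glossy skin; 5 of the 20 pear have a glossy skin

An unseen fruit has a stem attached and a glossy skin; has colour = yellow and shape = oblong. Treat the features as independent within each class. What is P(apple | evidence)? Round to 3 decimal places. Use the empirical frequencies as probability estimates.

apple: (112/132) × (57/112) × (6/112) × (11/112) × (77/112) ≈ 0.001562
pear: (20/132) × (1/20) × (2/20) × (13/20) × (5/20) ≈ 0.000123106
P(apple | x) = 0.001562 / 0.001685106 ≈ 0.927

0.927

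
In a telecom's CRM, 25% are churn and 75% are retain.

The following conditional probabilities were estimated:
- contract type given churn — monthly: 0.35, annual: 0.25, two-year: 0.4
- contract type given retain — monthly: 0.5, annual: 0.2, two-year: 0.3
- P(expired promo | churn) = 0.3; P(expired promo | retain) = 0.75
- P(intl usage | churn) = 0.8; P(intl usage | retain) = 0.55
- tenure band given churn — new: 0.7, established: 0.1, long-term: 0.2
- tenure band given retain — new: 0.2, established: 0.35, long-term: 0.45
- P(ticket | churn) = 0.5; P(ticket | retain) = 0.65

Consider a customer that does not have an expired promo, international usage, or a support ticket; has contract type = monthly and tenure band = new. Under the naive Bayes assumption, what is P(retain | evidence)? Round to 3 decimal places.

0.408

churn: 0.25 × 0.35 × (1−0.3) × (1−0.8) × 0.7 × (1−0.5) = 0.0042875
retain: 0.75 × 0.5 × (1−0.75) × (1−0.55) × 0.2 × (1−0.65) = 0.002953125
P(retain | x) = 0.002953125 / 0.007240625 ≈ 0.408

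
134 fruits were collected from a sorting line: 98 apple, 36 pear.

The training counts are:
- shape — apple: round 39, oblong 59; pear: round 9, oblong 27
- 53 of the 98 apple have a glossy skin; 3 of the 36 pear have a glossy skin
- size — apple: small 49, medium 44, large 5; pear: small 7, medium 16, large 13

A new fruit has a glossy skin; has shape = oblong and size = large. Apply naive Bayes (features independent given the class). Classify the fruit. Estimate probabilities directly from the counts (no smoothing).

apple

apple: (98/134) × (59/98) × (53/98) × (5/98) ≈ 0.012149
pear: (36/134) × (27/36) × (3/36) × (13/36) ≈ 0.00606343
Highest score → apple.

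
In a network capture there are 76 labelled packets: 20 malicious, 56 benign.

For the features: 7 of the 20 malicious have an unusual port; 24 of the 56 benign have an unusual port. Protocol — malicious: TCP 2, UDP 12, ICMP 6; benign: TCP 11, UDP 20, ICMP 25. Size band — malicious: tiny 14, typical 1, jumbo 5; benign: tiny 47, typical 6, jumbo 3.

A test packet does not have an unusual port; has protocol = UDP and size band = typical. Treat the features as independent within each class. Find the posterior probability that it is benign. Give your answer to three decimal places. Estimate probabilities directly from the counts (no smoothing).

malicious: (20/76) × (13/20) × (12/20) × (1/20) ≈ 0.00513158
benign: (56/76) × (32/56) × (20/56) × (6/56) ≈ 0.0161117
P(benign | x) = 0.0161117 / 0.02124328 ≈ 0.758

0.758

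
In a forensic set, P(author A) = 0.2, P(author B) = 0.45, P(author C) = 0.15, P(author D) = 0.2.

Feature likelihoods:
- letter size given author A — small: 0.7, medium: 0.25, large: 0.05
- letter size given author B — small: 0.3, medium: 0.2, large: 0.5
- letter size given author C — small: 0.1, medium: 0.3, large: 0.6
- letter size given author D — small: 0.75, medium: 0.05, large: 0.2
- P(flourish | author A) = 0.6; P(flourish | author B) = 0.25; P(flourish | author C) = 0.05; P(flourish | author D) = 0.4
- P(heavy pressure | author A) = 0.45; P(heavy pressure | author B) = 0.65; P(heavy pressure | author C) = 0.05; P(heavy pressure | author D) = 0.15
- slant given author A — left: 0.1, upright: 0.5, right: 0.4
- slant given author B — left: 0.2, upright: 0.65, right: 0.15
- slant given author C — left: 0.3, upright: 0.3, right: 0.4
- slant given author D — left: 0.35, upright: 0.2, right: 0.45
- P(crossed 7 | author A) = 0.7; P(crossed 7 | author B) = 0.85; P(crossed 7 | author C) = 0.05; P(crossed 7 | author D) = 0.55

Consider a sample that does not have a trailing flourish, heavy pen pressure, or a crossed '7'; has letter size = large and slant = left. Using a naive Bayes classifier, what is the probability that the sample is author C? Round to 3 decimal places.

0.821

author A: 0.2 × 0.05 × (1−0.6) × (1−0.45) × 0.1 × (1−0.7) = 0.000066
author B: 0.45 × 0.5 × (1−0.25) × (1−0.65) × 0.2 × (1−0.85) = 0.001771875
author C: 0.15 × 0.6 × (1−0.05) × (1−0.05) × 0.3 × (1−0.05) = 0.023149125
author D: 0.2 × 0.2 × (1−0.4) × (1−0.15) × 0.35 × (1−0.55) = 0.003213
P(author C | x) = 0.023149125 / 0.0282 ≈ 0.821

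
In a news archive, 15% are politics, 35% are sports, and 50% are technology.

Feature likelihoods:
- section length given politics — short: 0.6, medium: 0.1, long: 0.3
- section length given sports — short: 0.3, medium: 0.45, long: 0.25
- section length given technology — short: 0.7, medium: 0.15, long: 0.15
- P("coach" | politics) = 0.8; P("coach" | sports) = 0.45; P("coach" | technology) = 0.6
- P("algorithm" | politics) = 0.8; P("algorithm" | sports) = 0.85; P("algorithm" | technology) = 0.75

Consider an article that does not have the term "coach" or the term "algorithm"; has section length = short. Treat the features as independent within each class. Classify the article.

technology

politics: 0.15 × 0.6 × (1−0.8) × (1−0.8) = 0.0036
sports: 0.35 × 0.3 × (1−0.45) × (1−0.85) = 0.0086625
technology: 0.5 × 0.7 × (1−0.6) × (1−0.75) = 0.035
Highest score → technology.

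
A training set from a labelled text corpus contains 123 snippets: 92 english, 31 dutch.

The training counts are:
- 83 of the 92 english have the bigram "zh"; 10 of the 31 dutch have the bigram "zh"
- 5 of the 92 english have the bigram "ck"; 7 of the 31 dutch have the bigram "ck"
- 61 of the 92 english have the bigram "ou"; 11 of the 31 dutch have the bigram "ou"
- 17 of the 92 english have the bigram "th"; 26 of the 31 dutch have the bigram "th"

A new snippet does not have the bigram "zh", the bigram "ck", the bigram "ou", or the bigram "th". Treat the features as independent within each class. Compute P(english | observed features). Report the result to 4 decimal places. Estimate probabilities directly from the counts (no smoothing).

english: (92/123) × (9/92) × (87/92) × (31/92) × (75/92) ≈ 0.0190071
dutch: (31/123) × (21/31) × (24/31) × (20/31) × (5/31) ≈ 0.0137544
P(english | x) = 0.0190071 / 0.0327615 ≈ 0.5802

0.5802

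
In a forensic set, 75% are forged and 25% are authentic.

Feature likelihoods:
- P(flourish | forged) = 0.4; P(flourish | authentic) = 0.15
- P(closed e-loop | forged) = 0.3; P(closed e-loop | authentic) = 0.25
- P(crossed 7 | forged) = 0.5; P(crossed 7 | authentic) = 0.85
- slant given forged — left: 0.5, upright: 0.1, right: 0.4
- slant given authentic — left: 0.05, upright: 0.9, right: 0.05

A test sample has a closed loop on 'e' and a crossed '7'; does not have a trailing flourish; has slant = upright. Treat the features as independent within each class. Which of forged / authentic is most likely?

authentic

forged: 0.75 × (1−0.4) × 0.3 × 0.5 × 0.1 = 0.00675
authentic: 0.25 × (1−0.15) × 0.25 × 0.85 × 0.9 = 0.040640625
Highest score → authentic.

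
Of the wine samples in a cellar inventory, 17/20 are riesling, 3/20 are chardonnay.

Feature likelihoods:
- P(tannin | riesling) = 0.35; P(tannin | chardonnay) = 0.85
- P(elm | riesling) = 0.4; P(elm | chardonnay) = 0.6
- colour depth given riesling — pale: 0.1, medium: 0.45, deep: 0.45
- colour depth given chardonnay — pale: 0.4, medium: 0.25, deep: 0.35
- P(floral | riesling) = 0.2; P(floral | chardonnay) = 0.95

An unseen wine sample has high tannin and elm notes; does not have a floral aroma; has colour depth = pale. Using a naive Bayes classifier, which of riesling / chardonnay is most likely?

riesling

riesling: 0.85 × 0.35 × 0.4 × 0.1 × (1−0.2) = 0.00952
chardonnay: 0.15 × 0.85 × 0.6 × 0.4 × (1−0.95) = 0.00153
Highest score → riesling.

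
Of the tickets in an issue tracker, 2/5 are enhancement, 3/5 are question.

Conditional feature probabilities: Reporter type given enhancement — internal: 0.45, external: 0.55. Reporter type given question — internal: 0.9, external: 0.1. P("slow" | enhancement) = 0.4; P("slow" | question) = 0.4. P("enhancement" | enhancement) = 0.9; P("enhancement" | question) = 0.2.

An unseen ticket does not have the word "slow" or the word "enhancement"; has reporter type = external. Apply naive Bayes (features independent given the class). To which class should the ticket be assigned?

question

enhancement: 0.4 × 0.55 × (1−0.4) × (1−0.9) = 0.0132
question: 0.6 × 0.1 × (1−0.4) × (1−0.2) = 0.0288
Highest score → question.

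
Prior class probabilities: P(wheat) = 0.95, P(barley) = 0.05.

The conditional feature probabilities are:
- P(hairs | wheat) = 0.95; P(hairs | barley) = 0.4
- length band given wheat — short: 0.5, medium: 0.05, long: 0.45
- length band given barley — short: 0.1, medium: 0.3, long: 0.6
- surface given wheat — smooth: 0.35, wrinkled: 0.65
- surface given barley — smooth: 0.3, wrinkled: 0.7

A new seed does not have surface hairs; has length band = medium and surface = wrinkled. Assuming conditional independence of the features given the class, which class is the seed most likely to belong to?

wheat: 0.95 × (1−0.95) × 0.05 × 0.65 = 0.00154375
barley: 0.05 × (1−0.4) × 0.3 × 0.7 = 0.0063
Highest score → barley.

barley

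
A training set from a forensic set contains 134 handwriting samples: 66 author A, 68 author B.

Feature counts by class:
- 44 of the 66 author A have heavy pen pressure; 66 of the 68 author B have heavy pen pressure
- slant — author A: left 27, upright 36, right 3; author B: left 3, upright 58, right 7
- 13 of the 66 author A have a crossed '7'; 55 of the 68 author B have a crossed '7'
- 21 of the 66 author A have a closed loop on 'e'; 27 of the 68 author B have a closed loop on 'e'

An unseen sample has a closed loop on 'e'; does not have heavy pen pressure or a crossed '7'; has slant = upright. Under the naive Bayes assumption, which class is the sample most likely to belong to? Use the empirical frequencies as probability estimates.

author A

author A: (66/134) × (22/66) × (36/66) × (53/66) × (21/66) ≈ 0.0228815
author B: (68/134) × (2/68) × (58/68) × (13/68) × (27/68) ≈ 0.000966348
Highest score → author A.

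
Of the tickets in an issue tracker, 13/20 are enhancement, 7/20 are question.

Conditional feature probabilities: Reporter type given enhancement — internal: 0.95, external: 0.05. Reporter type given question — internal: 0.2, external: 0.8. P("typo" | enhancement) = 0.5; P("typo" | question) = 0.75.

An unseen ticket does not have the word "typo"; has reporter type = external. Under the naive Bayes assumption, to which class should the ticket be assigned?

question

enhancement: 0.65 × 0.05 × (1−0.5) = 0.01625
question: 0.35 × 0.8 × (1−0.75) = 0.07
Highest score → question.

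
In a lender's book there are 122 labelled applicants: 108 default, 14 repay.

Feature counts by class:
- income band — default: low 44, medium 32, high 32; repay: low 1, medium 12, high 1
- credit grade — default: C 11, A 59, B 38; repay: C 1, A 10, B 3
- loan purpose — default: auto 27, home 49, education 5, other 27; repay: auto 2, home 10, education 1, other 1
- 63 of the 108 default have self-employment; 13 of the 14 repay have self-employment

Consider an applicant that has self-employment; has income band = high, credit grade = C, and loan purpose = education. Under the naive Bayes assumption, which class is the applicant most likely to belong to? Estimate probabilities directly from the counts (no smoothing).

default

default: (108/122) × (32/108) × (11/108) × (5/108) × (63/108) ≈ 0.000721476
repay: (14/122) × (1/14) × (1/14) × (1/14) × (13/14) ≈ 0.0000388329
Highest score → default.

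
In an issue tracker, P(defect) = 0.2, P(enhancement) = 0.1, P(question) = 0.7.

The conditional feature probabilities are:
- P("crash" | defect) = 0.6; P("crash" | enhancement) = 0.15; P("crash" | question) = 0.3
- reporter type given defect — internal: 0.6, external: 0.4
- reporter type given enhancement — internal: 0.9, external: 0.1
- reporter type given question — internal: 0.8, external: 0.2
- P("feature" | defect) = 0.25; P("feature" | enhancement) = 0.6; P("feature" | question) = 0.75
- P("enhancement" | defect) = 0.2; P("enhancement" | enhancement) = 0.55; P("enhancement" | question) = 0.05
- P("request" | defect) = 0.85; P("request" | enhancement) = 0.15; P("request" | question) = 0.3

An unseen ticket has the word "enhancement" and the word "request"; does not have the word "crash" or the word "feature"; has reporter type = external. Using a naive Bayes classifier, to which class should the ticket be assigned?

defect

defect: 0.2 × (1−0.6) × 0.4 × (1−0.25) × 0.2 × 0.85 = 0.00408
enhancement: 0.1 × (1−0.15) × 0.1 × (1−0.6) × 0.55 × 0.15 = 0.0002805
question: 0.7 × (1−0.3) × 0.2 × (1−0.75) × 0.05 × 0.3 = 0.0003675
Highest score → defect.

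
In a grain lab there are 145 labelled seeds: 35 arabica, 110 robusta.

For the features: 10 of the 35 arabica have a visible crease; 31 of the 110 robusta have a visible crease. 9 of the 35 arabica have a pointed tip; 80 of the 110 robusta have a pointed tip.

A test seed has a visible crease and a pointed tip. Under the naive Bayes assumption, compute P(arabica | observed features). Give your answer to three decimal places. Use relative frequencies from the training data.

arabica: (35/145) × (10/35) × (9/35) ≈ 0.017734
robusta: (110/145) × (31/110) × (80/110) ≈ 0.155486
P(arabica | x) = 0.017734 / 0.17322 ≈ 0.102

0.102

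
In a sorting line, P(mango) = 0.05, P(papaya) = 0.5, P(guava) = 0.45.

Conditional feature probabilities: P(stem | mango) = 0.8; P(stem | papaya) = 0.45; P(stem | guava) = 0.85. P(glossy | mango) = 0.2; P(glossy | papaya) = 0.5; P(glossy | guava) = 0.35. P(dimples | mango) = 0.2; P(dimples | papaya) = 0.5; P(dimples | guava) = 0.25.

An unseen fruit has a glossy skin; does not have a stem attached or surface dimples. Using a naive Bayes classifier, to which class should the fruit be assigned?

mango: 0.05 × (1−0.8) × 0.2 × (1−0.2) = 0.0016
papaya: 0.5 × (1−0.45) × 0.5 × (1−0.5) = 0.06875
guava: 0.45 × (1−0.85) × 0.35 × (1−0.25) = 0.01771875
Highest score → papaya.

papaya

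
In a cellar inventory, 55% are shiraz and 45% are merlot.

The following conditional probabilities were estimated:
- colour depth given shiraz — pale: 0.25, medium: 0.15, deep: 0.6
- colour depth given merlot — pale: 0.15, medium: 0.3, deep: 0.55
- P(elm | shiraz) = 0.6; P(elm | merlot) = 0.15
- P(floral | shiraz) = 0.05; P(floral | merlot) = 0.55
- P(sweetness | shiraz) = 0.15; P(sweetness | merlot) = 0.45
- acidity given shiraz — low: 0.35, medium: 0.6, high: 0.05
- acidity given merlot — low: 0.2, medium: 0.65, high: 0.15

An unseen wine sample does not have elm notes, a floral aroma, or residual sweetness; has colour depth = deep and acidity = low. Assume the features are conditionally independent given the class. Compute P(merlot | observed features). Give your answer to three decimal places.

shiraz: 0.55 × 0.6 × (1−0.6) × (1−0.05) × (1−0.15) × 0.35 = 0.0373065
merlot: 0.45 × 0.55 × (1−0.15) × (1−0.55) × (1−0.45) × 0.2 = 0.0104135625
P(merlot | x) = 0.0104135625 / 0.0477200625 ≈ 0.218

0.218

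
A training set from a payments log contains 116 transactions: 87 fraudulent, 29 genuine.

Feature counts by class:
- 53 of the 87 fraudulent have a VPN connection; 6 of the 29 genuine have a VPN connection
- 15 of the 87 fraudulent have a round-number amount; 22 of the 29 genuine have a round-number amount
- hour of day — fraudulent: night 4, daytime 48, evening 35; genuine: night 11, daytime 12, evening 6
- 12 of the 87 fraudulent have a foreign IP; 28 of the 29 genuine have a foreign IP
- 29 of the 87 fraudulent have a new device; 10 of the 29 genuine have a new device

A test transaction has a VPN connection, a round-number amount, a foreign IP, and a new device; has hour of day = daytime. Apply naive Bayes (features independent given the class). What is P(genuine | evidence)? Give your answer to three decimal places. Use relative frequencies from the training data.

fraudulent: (87/116) × (53/87) × (15/87) × (48/87) × (12/87) × (29/87) ≈ 0.00199826
genuine: (29/116) × (6/29) × (22/29) × (12/29) × (28/29) × (10/29) ≈ 0.00540584
P(genuine | x) = 0.00540584 / 0.0074041 ≈ 0.730

0.730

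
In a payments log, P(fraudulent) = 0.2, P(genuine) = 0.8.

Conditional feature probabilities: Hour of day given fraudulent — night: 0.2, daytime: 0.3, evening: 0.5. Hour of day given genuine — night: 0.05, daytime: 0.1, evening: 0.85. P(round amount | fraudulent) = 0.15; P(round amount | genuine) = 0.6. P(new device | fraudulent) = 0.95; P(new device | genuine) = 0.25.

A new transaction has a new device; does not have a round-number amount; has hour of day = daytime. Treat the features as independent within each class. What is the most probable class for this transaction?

fraudulent: 0.2 × 0.3 × (1−0.15) × 0.95 = 0.04845
genuine: 0.8 × 0.1 × (1−0.6) × 0.25 = 0.008
Highest score → fraudulent.

fraudulent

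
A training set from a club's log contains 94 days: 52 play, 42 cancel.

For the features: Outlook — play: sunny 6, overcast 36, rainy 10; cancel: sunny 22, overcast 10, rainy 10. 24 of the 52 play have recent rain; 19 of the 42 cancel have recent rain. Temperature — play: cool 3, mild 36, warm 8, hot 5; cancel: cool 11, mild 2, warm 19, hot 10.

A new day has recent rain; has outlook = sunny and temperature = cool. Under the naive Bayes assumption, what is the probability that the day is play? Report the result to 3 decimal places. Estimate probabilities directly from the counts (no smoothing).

play: (52/94) × (6/52) × (24/52) × (3/52) ≈ 0.00169961
cancel: (42/94) × (22/42) × (19/42) × (11/42) ≈ 0.0277295
P(play | x) = 0.00169961 / 0.02942911 ≈ 0.058

0.058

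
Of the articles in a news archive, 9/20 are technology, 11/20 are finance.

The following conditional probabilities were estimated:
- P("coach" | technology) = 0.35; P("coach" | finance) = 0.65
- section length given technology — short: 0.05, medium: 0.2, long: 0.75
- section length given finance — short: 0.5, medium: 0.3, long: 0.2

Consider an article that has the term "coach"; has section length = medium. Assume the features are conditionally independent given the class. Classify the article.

finance

technology: 0.45 × 0.35 × 0.2 = 0.0315
finance: 0.55 × 0.65 × 0.3 = 0.10725
Highest score → finance.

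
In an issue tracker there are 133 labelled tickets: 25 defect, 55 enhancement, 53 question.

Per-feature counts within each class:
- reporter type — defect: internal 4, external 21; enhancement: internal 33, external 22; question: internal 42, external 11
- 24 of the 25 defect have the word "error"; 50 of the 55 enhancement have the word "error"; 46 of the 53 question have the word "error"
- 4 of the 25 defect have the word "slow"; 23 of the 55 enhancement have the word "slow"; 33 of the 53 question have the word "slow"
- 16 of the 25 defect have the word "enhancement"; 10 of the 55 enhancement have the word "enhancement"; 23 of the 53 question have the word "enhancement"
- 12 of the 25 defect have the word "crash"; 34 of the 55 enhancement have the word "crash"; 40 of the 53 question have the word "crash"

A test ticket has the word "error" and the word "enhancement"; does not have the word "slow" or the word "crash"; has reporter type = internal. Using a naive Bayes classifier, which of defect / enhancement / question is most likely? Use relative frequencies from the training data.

defect: (25/133) × (4/25) × (24/25) × (21/25) × (16/25) × (13/25) ≈ 0.00807128
enhancement: (55/133) × (33/55) × (50/55) × (32/55) × (10/55) × (21/55) ≈ 0.00911068
question: (53/133) × (42/53) × (46/53) × (20/53) × (23/53) × (13/53) ≈ 0.0110091
Highest score → question.

question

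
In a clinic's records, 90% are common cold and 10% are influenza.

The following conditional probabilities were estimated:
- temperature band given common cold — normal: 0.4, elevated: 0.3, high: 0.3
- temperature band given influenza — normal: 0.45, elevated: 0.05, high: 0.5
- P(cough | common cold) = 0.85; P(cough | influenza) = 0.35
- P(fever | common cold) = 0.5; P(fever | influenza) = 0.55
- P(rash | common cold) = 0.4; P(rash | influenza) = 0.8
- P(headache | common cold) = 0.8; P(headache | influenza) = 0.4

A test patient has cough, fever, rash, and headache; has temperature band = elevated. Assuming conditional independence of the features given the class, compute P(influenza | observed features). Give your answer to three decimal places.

0.008

common cold: 0.9 × 0.3 × 0.85 × 0.5 × 0.4 × 0.8 = 0.03672
influenza: 0.1 × 0.05 × 0.35 × 0.55 × 0.8 × 0.4 = 0.000308
P(influenza | x) = 0.000308 / 0.037028 ≈ 0.008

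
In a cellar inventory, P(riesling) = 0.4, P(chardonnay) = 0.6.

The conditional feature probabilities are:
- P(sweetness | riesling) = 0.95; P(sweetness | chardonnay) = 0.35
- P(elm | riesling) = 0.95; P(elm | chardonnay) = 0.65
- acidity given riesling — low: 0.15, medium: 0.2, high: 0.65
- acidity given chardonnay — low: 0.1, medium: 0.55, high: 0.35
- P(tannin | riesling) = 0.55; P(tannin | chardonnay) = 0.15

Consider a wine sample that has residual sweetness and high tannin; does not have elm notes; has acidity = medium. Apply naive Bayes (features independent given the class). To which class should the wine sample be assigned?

riesling: 0.4 × 0.95 × (1−0.95) × 0.2 × 0.55 = 0.00209
chardonnay: 0.6 × 0.35 × (1−0.65) × 0.55 × 0.15 = 0.00606375
Highest score → chardonnay.

chardonnay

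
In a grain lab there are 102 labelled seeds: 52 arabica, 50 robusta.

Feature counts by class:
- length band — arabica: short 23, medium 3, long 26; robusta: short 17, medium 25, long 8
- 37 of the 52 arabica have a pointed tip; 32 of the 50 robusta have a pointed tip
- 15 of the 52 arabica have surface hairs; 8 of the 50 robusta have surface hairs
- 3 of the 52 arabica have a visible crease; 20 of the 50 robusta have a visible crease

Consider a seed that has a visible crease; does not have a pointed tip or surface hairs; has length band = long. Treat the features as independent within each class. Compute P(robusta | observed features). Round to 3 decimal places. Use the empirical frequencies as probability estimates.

arabica: (52/102) × (26/52) × (15/52) × (37/52) × (3/52) ≈ 0.0030184
robusta: (50/102) × (8/50) × (18/50) × (42/50) × (20/50) ≈ 0.00948706
P(robusta | x) = 0.00948706 / 0.01250546 ≈ 0.759

0.759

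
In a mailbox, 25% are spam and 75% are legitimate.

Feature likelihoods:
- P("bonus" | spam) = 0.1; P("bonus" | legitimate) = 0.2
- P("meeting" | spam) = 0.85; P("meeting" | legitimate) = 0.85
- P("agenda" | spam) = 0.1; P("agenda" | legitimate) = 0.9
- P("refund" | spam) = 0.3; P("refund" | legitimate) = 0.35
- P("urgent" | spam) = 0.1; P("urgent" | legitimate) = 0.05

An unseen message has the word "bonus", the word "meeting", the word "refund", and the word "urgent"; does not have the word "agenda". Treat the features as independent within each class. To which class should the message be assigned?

spam: 0.25 × 0.1 × 0.85 × (1−0.1) × 0.3 × 0.1 = 0.00057375
legitimate: 0.75 × 0.2 × 0.85 × (1−0.9) × 0.35 × 0.05 = 0.000223125
Highest score → spam.

spam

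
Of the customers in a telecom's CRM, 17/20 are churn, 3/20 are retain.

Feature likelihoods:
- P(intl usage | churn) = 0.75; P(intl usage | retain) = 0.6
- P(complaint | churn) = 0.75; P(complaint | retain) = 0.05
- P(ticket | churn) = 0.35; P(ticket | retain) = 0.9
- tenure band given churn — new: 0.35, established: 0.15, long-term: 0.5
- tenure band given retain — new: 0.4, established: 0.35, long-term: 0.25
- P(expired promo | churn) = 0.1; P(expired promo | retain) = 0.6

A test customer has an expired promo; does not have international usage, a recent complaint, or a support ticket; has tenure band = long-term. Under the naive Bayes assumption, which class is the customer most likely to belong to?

churn: 0.85 × (1−0.75) × (1−0.75) × (1−0.35) × 0.5 × 0.1 = 0.0017265625
retain: 0.15 × (1−0.6) × (1−0.05) × (1−0.9) × 0.25 × 0.6 = 0.000855
Highest score → churn.

churn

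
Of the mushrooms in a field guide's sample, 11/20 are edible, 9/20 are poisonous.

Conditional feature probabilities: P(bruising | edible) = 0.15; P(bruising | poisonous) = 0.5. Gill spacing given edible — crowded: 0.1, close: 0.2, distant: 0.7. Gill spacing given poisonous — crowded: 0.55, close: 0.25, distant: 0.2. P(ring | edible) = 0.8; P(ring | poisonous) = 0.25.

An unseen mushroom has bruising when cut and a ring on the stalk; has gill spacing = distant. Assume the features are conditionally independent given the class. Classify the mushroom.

edible: 0.55 × 0.15 × 0.7 × 0.8 = 0.0462
poisonous: 0.45 × 0.5 × 0.2 × 0.25 = 0.01125
Highest score → edible.

edible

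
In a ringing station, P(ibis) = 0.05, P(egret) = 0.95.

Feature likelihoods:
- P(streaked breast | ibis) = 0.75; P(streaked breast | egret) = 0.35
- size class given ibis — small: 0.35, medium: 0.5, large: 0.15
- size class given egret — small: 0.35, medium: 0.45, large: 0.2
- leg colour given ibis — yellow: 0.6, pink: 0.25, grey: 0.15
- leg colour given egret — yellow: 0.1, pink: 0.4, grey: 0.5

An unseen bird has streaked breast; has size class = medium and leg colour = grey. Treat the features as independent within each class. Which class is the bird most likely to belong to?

egret

ibis: 0.05 × 0.75 × 0.5 × 0.15 = 0.0028125
egret: 0.95 × 0.35 × 0.45 × 0.5 = 0.0748125
Highest score → egret.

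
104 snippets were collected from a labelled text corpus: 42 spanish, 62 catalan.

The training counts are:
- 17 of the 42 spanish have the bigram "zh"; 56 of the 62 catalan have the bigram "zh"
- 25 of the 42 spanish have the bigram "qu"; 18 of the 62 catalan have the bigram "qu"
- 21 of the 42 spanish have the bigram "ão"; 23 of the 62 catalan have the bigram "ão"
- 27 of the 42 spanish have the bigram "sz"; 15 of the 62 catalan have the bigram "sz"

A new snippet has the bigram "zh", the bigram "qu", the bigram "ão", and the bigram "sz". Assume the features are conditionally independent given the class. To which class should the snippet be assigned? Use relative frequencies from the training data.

spanish

spanish: (42/104) × (17/42) × (25/42) × (21/42) × (27/42) ≈ 0.0312745
catalan: (62/104) × (56/62) × (18/62) × (23/62) × (15/62) ≈ 0.0140304
Highest score → spanish.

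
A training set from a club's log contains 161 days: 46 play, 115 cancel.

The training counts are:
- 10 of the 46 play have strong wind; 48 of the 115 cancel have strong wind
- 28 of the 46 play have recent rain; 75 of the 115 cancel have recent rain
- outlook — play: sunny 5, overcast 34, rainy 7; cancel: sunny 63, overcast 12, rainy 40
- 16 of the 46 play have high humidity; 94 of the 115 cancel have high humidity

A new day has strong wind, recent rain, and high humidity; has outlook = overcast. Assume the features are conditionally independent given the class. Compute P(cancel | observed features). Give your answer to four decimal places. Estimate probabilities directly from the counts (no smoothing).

play: (46/161) × (10/46) × (28/46) × (34/46) × (16/46) ≈ 0.00971981
cancel: (115/161) × (48/115) × (75/115) × (12/115) × (94/115) ≈ 0.0165841
P(cancel | x) = 0.0165841 / 0.02630391 ≈ 0.6305

0.6305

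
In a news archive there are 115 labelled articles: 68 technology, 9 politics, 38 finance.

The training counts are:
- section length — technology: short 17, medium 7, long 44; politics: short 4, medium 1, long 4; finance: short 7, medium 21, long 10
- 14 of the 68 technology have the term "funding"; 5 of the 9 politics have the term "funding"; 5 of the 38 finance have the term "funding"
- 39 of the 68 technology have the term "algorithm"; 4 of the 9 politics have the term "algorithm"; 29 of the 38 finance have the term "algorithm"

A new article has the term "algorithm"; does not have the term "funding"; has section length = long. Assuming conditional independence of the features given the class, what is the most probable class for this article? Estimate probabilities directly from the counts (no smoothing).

technology

technology: (68/115) × (44/68) × (54/68) × (39/68) ≈ 0.174259
politics: (9/115) × (4/9) × (4/9) × (4/9) ≈ 0.00687064
finance: (38/115) × (10/38) × (33/38) × (29/38) ≈ 0.0576298
Highest score → technology.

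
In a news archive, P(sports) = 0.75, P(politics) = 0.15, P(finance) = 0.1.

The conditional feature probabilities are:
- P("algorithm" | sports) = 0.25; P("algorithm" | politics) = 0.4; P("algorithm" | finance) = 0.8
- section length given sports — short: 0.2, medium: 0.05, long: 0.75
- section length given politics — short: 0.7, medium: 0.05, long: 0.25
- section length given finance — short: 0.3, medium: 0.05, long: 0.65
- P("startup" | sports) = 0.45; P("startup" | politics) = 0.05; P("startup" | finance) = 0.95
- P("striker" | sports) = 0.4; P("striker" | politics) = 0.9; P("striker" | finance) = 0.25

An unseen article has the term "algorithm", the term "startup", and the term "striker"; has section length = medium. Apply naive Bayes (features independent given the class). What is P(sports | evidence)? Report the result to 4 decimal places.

sports: 0.75 × 0.25 × 0.05 × 0.45 × 0.4 = 0.0016875
politics: 0.15 × 0.4 × 0.05 × 0.05 × 0.9 = 0.000135
finance: 0.1 × 0.8 × 0.05 × 0.95 × 0.25 = 0.00095
P(sports | x) = 0.0016875 / 0.0027725 ≈ 0.6087

0.6087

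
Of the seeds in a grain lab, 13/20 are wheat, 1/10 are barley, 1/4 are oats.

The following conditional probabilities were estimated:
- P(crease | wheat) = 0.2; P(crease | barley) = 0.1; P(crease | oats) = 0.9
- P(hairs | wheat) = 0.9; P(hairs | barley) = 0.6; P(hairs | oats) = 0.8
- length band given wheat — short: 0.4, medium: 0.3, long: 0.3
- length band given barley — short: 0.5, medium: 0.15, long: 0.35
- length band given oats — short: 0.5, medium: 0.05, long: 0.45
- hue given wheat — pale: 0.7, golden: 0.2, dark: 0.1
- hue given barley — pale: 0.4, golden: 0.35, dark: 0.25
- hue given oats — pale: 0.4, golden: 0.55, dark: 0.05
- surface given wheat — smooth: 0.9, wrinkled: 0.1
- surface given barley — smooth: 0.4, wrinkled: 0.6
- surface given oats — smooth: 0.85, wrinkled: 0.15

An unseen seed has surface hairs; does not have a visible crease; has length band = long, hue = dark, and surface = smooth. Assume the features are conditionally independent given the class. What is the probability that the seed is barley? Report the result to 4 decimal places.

0.1268

wheat: 0.65 × (1−0.2) × 0.9 × 0.3 × 0.1 × 0.9 = 0.012636
barley: 0.1 × (1−0.1) × 0.6 × 0.35 × 0.25 × 0.4 = 0.00189
oats: 0.25 × (1−0.9) × 0.8 × 0.45 × 0.05 × 0.85 = 0.0003825
P(barley | x) = 0.00189 / 0.0149085 ≈ 0.1268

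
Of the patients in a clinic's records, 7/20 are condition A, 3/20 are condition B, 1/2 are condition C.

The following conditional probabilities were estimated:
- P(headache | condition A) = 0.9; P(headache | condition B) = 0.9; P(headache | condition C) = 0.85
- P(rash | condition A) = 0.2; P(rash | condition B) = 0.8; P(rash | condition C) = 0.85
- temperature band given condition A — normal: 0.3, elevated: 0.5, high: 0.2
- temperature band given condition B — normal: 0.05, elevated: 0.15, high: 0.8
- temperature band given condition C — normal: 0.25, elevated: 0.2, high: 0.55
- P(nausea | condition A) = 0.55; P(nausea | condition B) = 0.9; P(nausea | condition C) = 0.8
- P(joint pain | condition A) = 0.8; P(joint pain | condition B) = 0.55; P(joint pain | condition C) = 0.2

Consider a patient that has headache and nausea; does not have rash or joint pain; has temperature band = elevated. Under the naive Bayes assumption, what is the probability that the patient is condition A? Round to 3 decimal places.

0.586

condition A: 0.35 × 0.9 × (1−0.2) × 0.5 × 0.55 × (1−0.8) = 0.01386
condition B: 0.15 × 0.9 × (1−0.8) × 0.15 × 0.9 × (1−0.55) = 0.00164025
condition C: 0.5 × 0.85 × (1−0.85) × 0.2 × 0.8 × (1−0.2) = 0.00816
P(condition A | x) = 0.01386 / 0.02366025 ≈ 0.586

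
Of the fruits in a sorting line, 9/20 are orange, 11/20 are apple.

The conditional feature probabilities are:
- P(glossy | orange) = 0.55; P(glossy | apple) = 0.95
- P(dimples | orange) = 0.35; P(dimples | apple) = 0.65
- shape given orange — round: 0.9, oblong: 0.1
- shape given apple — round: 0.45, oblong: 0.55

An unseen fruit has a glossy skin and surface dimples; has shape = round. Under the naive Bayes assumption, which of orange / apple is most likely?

apple

orange: 0.45 × 0.55 × 0.35 × 0.9 = 0.0779625
apple: 0.55 × 0.95 × 0.65 × 0.45 = 0.15283125
Highest score → apple.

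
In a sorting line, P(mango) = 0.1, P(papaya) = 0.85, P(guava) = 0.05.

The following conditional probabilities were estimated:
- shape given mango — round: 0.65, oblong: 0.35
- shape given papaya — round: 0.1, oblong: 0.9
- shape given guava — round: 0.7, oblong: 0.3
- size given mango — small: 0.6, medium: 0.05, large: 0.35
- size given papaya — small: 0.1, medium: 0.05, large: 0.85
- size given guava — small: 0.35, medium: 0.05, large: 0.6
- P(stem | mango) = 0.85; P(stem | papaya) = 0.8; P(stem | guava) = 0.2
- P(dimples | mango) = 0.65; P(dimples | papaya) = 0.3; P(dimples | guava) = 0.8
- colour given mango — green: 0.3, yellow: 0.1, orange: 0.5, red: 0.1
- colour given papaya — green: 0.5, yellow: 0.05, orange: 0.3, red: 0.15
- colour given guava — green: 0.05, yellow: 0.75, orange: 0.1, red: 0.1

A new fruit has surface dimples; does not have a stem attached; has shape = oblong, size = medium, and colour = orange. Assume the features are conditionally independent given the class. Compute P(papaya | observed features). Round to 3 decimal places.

mango: 0.1 × 0.35 × 0.05 × (1−0.85) × 0.65 × 0.5 = 0.0000853125
papaya: 0.85 × 0.9 × 0.05 × (1−0.8) × 0.3 × 0.3 = 0.0006885
guava: 0.05 × 0.3 × 0.05 × (1−0.2) × 0.8 × 0.1 = 0.000048
P(papaya | x) = 0.0006885 / 0.0008218125 ≈ 0.838

0.838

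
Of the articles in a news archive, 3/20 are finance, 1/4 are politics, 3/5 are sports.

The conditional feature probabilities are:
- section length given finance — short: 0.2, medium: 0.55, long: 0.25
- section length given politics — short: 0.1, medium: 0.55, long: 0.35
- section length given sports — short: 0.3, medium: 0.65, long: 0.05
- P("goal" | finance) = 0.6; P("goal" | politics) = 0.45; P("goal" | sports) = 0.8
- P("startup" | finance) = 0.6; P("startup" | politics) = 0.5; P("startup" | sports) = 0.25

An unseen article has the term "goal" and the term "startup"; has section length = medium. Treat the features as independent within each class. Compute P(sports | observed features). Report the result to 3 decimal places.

0.563

finance: 0.15 × 0.55 × 0.6 × 0.6 = 0.0297
politics: 0.25 × 0.55 × 0.45 × 0.5 = 0.0309375
sports: 0.6 × 0.65 × 0.8 × 0.25 = 0.078
P(sports | x) = 0.078 / 0.1386375 ≈ 0.563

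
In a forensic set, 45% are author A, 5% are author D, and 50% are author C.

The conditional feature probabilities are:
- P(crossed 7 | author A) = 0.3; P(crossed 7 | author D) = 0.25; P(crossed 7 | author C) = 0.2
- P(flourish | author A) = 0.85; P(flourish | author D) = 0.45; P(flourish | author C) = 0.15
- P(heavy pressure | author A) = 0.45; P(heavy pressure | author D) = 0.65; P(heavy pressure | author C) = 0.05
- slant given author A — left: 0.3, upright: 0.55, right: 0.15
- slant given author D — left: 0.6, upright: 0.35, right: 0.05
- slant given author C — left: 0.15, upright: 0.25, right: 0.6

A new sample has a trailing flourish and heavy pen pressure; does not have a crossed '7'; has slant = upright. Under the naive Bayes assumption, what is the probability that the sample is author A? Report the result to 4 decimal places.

0.9352

author A: 0.45 × (1−0.3) × 0.85 × 0.45 × 0.55 = 0.066268125
author D: 0.05 × (1−0.25) × 0.45 × 0.65 × 0.35 = 0.0038390625
author C: 0.5 × (1−0.2) × 0.15 × 0.05 × 0.25 = 0.00075
P(author A | x) = 0.066268125 / 0.0708571875 ≈ 0.9352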